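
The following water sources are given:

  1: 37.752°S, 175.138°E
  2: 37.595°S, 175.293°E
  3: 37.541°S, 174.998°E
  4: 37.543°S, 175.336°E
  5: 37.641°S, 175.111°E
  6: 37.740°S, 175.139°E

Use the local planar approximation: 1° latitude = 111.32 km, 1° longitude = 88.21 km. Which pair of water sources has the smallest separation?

Pairwise distances:
1–2: 22.190 km
1–3: 26.537 km
1–4: 29.092 km
1–5: 12.584 km
1–6: 1.339 km
2–3: 26.707 km
2–4: 6.921 km
2–5: 16.851 km
2–6: 21.097 km
3–4: 29.816 km
3–5: 14.942 km
3–6: 25.405 km
4–5: 22.648 km
4–6: 27.980 km
5–6: 11.294 km
Closest pair: 1–6 at 1.339 km.

1 and 6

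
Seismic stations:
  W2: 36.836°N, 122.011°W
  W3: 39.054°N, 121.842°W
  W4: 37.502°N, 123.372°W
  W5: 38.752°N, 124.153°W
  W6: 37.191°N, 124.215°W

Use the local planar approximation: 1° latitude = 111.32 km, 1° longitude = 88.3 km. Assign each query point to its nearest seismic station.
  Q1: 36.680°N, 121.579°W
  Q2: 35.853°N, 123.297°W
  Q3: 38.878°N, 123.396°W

Q1→W2; Q2→W2; Q3→W5

Q1 at 36.680°N, 121.579°W:
  W2: √((0.156·111.32)² + (-0.432·88.3)²) = √(301.57518 + 1455.08680) = 41.913 km
  W3: √((2.374·111.32)² + (-0.263·88.3)²) = √(69840.57794 + 539.30308) = 265.292 km
  W4: √((0.822·111.32)² + (-1.793·88.3)²) = √(8373.17235 + 25065.82402) = 182.863 km
  W5: √((2.072·111.32)² + (-2.574·88.3)²) = √(53201.74748 + 51658.10757) = 323.821 km
  W6: √((0.511·111.32)² + (-2.636·88.3)²) = √(3235.84862 + 54176.65898) = 239.609 km
  → nearest: W2 (41.913 km)
Q2 at 35.853°N, 123.297°W:
  W2: √((0.983·111.32)² + (1.286·88.3)²) = √(11974.39089 + 12894.46549) = 157.699 km
  W3: √((3.201·111.32)² + (1.455·88.3)²) = √(126974.86028 + 16506.21105) = 378.789 km
  W4: √((1.649·111.32)² + (-0.075·88.3)²) = √(33696.72601 + 43.85751) = 183.686 km
  W5: √((2.899·111.32)² + (-0.856·88.3)²) = √(104146.05555 + 5713.06199) = 331.450 km
  W6: √((1.338·111.32)² + (-0.918·88.3)²) = √(22184.95858 + 6570.62633) = 169.575 km
  → nearest: W2 (157.699 km)
Q3 at 38.878°N, 123.396°W:
  W2: √((-2.042·111.32)² + (1.385·88.3)²) = √(51672.30926 + 14956.18932) = 258.125 km
  W3: √((0.176·111.32)² + (1.554·88.3)²) = √(383.85900 + 18828.83441) = 138.610 km
  W4: √((-1.376·111.32)² + (0.024·88.3)²) = √(23462.98501 + 4.49101) = 153.191 km
  W5: √((-0.126·111.32)² + (-0.757·88.3)²) = √(196.73765 + 4468.00002) = 68.299 km
  W6: √((-1.687·111.32)² + (-0.819·88.3)²) = √(35267.65311 + 5229.84973) = 201.240 km
  → nearest: W5 (68.299 km)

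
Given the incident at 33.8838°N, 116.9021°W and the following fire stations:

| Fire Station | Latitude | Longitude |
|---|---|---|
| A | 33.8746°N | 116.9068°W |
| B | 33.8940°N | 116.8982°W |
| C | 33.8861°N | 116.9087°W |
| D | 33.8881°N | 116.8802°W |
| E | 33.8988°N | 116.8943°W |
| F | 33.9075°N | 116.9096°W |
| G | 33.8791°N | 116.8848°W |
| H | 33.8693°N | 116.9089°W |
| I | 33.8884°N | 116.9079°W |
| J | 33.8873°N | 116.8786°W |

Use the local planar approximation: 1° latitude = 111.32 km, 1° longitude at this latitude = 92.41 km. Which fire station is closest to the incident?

Distances from 33.8838°N, 116.9021°W:
A: 1.1124 km
B: 1.1913 km
C: 0.6615 km
D: 2.0796 km
E: 1.8187 km
F: 2.7278 km
G: 1.6821 km
H: 1.7321 km
I: 0.7413 km
J: 2.2063 km
Minimum: C at 0.6615 km.

C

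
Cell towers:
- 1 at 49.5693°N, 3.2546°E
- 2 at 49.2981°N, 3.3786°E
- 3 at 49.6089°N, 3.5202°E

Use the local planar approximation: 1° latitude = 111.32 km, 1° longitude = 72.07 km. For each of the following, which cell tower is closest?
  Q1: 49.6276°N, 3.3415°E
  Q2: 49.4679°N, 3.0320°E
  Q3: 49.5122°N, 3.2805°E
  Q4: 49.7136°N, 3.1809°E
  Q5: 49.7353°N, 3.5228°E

Q1→1; Q2→1; Q3→1; Q4→1; Q5→3

Q1 at 49.6276°N, 3.3415°E:
  1: 9.0190 km
  2: 36.7773 km
  3: 13.0461 km
  → nearest: 1 (9.0190 km)
Q2 at 49.4679°N, 3.0320°E:
  1: 19.6160 km
  2: 31.3251 km
  3: 38.5269 km
  → nearest: 1 (19.6160 km)
Q3 at 49.5122°N, 3.2805°E:
  1: 6.6248 km
  2: 24.8601 km
  3: 20.3546 km
  → nearest: 1 (6.6248 km)
Q4 at 49.7136°N, 3.1809°E:
  1: 16.9189 km
  2: 48.3983 km
  3: 27.0889 km
  → nearest: 1 (16.9189 km)
Q5 at 49.7353°N, 3.5228°E:
  1: 26.7413 km
  2: 49.7663 km
  3: 14.0721 km
  → nearest: 3 (14.0721 km)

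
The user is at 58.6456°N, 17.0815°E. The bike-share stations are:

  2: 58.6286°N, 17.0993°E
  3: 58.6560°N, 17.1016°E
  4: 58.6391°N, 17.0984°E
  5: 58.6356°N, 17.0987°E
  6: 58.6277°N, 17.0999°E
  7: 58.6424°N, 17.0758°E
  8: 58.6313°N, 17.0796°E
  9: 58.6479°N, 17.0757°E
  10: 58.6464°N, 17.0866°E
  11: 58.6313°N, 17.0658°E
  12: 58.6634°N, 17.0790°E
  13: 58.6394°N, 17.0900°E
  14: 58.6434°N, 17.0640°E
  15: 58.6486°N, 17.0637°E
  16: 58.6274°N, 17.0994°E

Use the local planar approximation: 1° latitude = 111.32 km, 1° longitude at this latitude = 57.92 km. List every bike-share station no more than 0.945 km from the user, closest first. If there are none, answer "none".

10, 9, 7, 13

Distances from 58.6456°N, 17.0815°E:
2: 2.1551 km
3: 1.6419 km
4: 1.2173 km
5: 1.4939 km
6: 2.2597 km
7: 0.4857 km
8: 1.5957 km
9: 0.4224 km
10: 0.3085 km
11: 1.8333 km
12: 1.9868 km
13: 0.8478 km
14: 1.0428 km
15: 1.0837 km
16: 2.2759 km
Threshold 0.945 km: 10 (0.3085 km), 9 (0.4224 km), 7 (0.4857 km), 13 (0.8478 km) are within range.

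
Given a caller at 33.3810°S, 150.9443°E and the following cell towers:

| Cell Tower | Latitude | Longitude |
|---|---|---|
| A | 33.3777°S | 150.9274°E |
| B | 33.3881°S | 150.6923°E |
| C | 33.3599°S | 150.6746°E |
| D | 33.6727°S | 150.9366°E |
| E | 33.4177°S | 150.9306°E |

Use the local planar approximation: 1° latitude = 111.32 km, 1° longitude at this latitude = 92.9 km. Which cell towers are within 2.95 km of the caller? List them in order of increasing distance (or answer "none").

A

Distances from 33.3810°S, 150.9443°E:
A: √((0.0033·111.32)² + (-0.0169·92.9)²) = √(0.134950 + 2.464931) = 1.6124 km
B: √((-0.0071·111.32)² + (-0.2520·92.9)²) = √(0.624688 + 548.065557) = 23.4241 km
C: √((0.0211·111.32)² + (-0.2697·92.9)²) = √(5.517106 + 627.759539) = 25.1650 km
D: √((-0.2917·111.32)² + (-0.0077·92.9)²) = √(1054.433642 + 0.511697) = 32.4799 km
E: √((-0.0367·111.32)² + (-0.0137·92.9)²) = √(16.690853 + 1.619842) = 4.2791 km
Threshold 2.95 km: A (1.6124 km) is within range.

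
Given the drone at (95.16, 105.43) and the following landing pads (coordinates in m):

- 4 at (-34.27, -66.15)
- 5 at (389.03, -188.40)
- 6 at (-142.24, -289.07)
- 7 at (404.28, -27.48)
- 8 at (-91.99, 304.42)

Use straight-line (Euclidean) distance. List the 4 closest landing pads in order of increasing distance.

4, 8, 7, 5

Distances from (95.16, 105.43):
4: √((-129.43)² + (-171.58)²) = √(16752.1249 + 29439.6964) = 214.92 m
5: √((293.87)² + (-293.83)²) = √(86359.5769 + 86336.0689) = 415.57 m
6: √((-237.40)² + (-394.50)²) = √(56358.7600 + 155630.2500) = 460.42 m
7: √((309.12)² + (-132.91)²) = √(95555.1744 + 17665.0681) = 336.48 m
8: √((-187.15)² + (198.99)²) = √(35025.1225 + 39597.0201) = 273.17 m
Sorted: 4 (214.92 m) < 8 (273.17 m) < 7 (336.48 m) < 5 (415.57 m) < 6 (460.42 m)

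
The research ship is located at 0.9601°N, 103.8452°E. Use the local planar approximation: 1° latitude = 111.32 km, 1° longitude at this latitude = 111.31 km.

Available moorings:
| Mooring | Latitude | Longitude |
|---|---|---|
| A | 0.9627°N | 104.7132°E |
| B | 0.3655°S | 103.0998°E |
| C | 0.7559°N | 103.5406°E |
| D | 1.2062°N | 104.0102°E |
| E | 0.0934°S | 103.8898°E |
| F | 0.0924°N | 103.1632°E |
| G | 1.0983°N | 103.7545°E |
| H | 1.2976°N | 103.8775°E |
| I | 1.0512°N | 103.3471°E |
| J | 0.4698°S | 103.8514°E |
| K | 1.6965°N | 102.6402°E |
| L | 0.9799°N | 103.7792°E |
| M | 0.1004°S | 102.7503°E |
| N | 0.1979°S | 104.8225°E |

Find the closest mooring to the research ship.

L

Distances from 0.9601°N, 103.8452°E:
A: √((0.0026·111.32)² + (0.8680·111.31)²) = √(0.083771 + 9334.860148) = 96.6175 km
B: √((-1.3256·111.32)² + (-0.7454·111.31)²) = √(21775.662969 + 6884.099556) = 169.2919 km
C: √((-0.2042·111.32)² + (-0.3046·111.31)²) = √(516.723093 + 1149.550788) = 40.8200 km
D: √((0.2461·111.32)² + (0.1650·111.31)²) = √(750.532707 + 337.315466) = 32.9825 km
E: √((-1.0535·111.32)² + (0.0446·111.31)²) = √(13753.571046 + 24.645526) = 117.3806 km
F: √((-0.8677·111.32)² + (-0.6820·111.31)²) = √(9330.084783 + 5762.847336) = 122.8533 km
G: √((0.1382·111.32)² + (-0.0907·111.31)²) = √(236.680502 + 101.925521) = 18.4013 km
H: √((0.3375·111.32)² + (0.0323·111.31)²) = √(1411.542470 + 12.926276) = 37.7421 km
I: √((0.0911·111.32)² + (-0.4981·111.31)²) = √(102.844992 + 3073.982912) = 56.3634 km
J: √((-1.4299·111.32)² + (0.0062·111.31)²) = √(25337.147965 + 0.476268) = 159.1780 km
K: √((0.7364·111.32)² + (-1.2050·111.31)²) = √(6720.072446 + 17990.467925) = 157.1959 km
L: √((0.0198·111.32)² + (-0.0660·111.31)²) = √(4.858216 + 53.970475) = 7.6700 km
M: √((-1.0605·111.32)² + (-1.0949·111.31)²) = √(13936.949970 + 14853.105884) = 169.6763 km
N: √((-1.1580·111.32)² + (0.9773·111.31)²) = √(16617.416841 + 11833.798309) = 168.6749 km
Minimum: L at 7.6700 km.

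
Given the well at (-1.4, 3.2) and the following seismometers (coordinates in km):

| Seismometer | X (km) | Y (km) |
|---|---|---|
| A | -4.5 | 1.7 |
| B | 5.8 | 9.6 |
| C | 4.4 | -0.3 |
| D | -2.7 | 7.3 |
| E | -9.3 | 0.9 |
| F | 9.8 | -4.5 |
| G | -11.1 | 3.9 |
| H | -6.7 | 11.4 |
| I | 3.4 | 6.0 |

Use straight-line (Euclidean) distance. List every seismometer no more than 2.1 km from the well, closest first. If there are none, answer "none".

none

Distances from (-1.4, 3.2):
A: 3.4 km
B: 9.6 km
C: 6.8 km
D: 4.3 km
E: 8.2 km
F: 13.6 km
G: 9.7 km
H: 9.8 km
I: 5.6 km
Threshold 2.1 km: none within range.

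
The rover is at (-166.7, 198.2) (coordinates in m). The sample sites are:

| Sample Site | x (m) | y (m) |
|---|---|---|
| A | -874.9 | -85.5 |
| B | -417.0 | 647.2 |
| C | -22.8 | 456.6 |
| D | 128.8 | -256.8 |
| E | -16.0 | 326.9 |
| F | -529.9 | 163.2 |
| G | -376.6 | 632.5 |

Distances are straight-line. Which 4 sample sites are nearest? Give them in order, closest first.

Distances from (-166.7, 198.2):
A: √((-708.2)² + (-283.7)²) = √(501547.240 + 80485.690) = 762.9 m
B: √((-250.3)² + (449.0)²) = √(62650.090 + 201601.000) = 514.1 m
C: √((143.9)² + (258.4)²) = √(20707.210 + 66770.560) = 295.8 m
D: √((295.5)² + (-455.0)²) = √(87320.250 + 207025.000) = 542.5 m
E: √((150.7)² + (128.7)²) = √(22710.490 + 16563.690) = 198.2 m
F: √((-363.2)² + (-35.0)²) = √(131914.240 + 1225.000) = 364.9 m
G: √((-209.9)² + (434.3)²) = √(44058.010 + 188616.490) = 482.4 m
Sorted: E (198.2 m) < C (295.8 m) < F (364.9 m) < G (482.4 m) < B (514.1 m) < D (542.5 m) < …

E, C, F, G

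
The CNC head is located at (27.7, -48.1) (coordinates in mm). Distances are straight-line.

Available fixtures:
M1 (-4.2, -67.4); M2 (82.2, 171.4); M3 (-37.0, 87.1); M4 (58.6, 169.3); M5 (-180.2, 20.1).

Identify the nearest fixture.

Distances from (27.7, -48.1):
M1: √((-31.9)² + (-19.3)²) = √(1017.610 + 372.490) = 37.3 mm
M2: √((54.5)² + (219.5)²) = √(2970.250 + 48180.250) = 226.2 mm
M3: √((-64.7)² + (135.2)²) = √(4186.090 + 18279.040) = 149.9 mm
M4: √((30.9)² + (217.4)²) = √(954.810 + 47262.760) = 219.6 mm
M5: √((-207.9)² + (68.2)²) = √(43222.410 + 4651.240) = 218.8 mm
Minimum: M1 at 37.3 mm.

M1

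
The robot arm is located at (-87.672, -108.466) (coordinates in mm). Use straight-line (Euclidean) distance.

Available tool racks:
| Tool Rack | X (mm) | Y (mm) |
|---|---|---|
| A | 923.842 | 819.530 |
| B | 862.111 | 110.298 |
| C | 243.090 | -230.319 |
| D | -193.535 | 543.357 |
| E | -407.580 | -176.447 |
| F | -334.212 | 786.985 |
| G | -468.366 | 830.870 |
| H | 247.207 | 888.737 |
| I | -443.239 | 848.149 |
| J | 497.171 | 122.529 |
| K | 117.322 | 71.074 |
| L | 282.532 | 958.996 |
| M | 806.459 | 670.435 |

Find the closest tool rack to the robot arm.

Distances from (-87.672, -108.466):
A: √((1011.514)² + (927.996)²) = √(1023160.57220 + 861176.57602) = 1372.712 mm
B: √((949.783)² + (218.764)²) = √(902087.74709 + 47857.68770) = 974.651 mm
C: √((330.762)² + (-121.853)²) = √(109403.50064 + 14848.15361) = 352.493 mm
D: √((-105.863)² + (651.823)²) = √(11206.97477 + 424873.22333) = 660.364 mm
E: √((-319.908)² + (-67.981)²) = √(102341.12846 + 4621.41636) = 327.051 mm
F: √((-246.540)² + (895.451)²) = √(60781.97160 + 801832.49340) = 928.770 mm
G: √((-380.694)² + (939.336)²) = √(144927.92164 + 882352.12090) = 1013.548 mm
H: √((334.879)² + (997.203)²) = √(112143.94464 + 994413.82321) = 1051.930 mm
I: √((-355.567)² + (956.615)²) = √(126427.89149 + 915112.25822) = 1020.559 mm
J: √((584.843)² + (230.995)²) = √(342041.33465 + 53358.69003) = 628.808 mm
K: √((204.994)² + (179.540)²) = √(42022.54004 + 32234.61160) = 272.502 mm
L: √((370.204)² + (1067.462)²) = √(137051.00162 + 1139475.12144) = 1129.835 mm
M: √((894.131)² + (778.901)²) = √(799470.24516 + 606686.76780) = 1185.815 mm
Minimum: K at 272.502 mm.

K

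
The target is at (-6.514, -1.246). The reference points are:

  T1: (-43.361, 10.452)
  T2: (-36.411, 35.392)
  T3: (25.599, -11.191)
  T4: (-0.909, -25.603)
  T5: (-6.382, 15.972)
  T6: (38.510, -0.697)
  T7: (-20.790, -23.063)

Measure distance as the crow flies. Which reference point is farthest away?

T2

Distances from (-6.514, -1.246):
T1: √((-36.847)² + (11.698)²) = √(1357.70141 + 136.84320) = 38.659
T2: √((-29.897)² + (36.638)²) = √(893.83061 + 1342.34304) = 47.288
T3: √((32.113)² + (-9.945)²) = √(1031.24477 + 98.90302) = 33.618
T4: √((5.605)² + (-24.357)²) = √(31.41603 + 593.26345) = 24.994
T5: √((0.132)² + (17.218)²) = √(0.01742 + 296.45952) = 17.219
T6: √((45.024)² + (0.549)²) = √(2027.16058 + 0.30140) = 45.027
T7: √((-14.276)² + (-21.817)²) = √(203.80418 + 475.98149) = 26.073
Maximum: T2 at 47.288.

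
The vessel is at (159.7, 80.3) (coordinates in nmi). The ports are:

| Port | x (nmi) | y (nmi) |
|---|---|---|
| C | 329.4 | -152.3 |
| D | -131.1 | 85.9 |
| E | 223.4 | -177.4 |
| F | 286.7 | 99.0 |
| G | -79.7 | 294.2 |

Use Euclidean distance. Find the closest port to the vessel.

Distances from (159.7, 80.3):
C: √((169.7)² + (-232.6)²) = √(28798.090 + 54102.760) = 287.9 nmi
D: √((-290.8)² + (5.6)²) = √(84564.640 + 31.360) = 290.9 nmi
E: √((63.7)² + (-257.7)²) = √(4057.690 + 66409.290) = 265.5 nmi
F: √((127.0)² + (18.7)²) = √(16129.000 + 349.690) = 128.4 nmi
G: √((-239.4)² + (213.9)²) = √(57312.360 + 45753.210) = 321.0 nmi
Minimum: F at 128.4 nmi.

F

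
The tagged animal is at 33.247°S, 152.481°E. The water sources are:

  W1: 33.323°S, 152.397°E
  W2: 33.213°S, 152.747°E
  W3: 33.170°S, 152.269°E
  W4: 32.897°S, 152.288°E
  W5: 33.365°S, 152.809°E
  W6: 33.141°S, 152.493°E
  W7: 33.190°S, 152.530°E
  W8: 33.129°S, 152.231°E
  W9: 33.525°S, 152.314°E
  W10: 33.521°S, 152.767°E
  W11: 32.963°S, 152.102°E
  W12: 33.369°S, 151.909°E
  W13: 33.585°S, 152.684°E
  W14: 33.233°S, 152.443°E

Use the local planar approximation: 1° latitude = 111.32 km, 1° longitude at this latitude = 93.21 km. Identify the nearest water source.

Distances from 33.247°S, 152.481°E:
W1: √((-0.076·111.32)² + (-0.084·93.21)²) = √(71.57701 + 61.30326) = 11.527 km
W2: √((0.034·111.32)² + (0.266·93.21)²) = √(14.32532 + 614.73549) = 25.081 km
W3: √((0.077·111.32)² + (-0.212·93.21)²) = √(73.47301 + 390.47815) = 21.540 km
W4: √((0.350·111.32)² + (-0.193·93.21)²) = √(1518.03744 + 323.62319) = 42.915 km
W5: √((-0.118·111.32)² + (0.328·93.21)²) = √(172.54819 + 934.70099) = 33.275 km
W6: √((0.106·111.32)² + (0.012·93.21)²) = √(139.23811 + 1.25109) = 11.853 km
W7: √((0.057·111.32)² + (0.049·93.21)²) = √(40.26207 + 20.86014) = 7.818 km
W8: √((0.118·111.32)² + (-0.250·93.21)²) = √(172.54819 + 543.00651) = 26.750 km
W9: √((-0.278·111.32)² + (-0.167·93.21)²) = √(957.71433 + 242.30254) = 34.641 km
W10: √((-0.274·111.32)² + (0.286·93.21)²) = √(930.35248 + 710.65216) = 40.509 km
W11: √((0.284·111.32)² + (-0.379·93.21)²) = √(999.50064 + 1247.96796) = 47.407 km
W12: √((-0.122·111.32)² + (-0.572·93.21)²) = √(184.44465 + 2842.60865) = 55.019 km
W13: √((-0.338·111.32)² + (0.203·93.21)²) = √(1415.72792 + 358.02808) = 42.116 km
W14: √((0.014·111.32)² + (-0.038·93.21)²) = √(2.42886 + 12.54562) = 3.870 km
Minimum: W14 at 3.870 km.

W14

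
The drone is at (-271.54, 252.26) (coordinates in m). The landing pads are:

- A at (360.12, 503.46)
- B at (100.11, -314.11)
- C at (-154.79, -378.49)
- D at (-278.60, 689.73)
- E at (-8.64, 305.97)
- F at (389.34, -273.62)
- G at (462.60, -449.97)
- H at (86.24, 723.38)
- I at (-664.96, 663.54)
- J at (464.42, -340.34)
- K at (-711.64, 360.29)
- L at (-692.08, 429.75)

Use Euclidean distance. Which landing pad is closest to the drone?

Distances from (-271.54, 252.26):
A: √((631.66)² + (251.20)²) = √(398994.3556 + 63101.4400) = 679.78 m
B: √((371.65)² + (-566.37)²) = √(138123.7225 + 320774.9769) = 677.42 m
C: √((116.75)² + (-630.75)²) = √(13630.5625 + 397845.5625) = 641.46 m
D: √((-7.06)² + (437.47)²) = √(49.8436 + 191380.0009) = 437.53 m
E: √((262.90)² + (53.71)²) = √(69116.4100 + 2884.7641) = 268.33 m
F: √((660.88)² + (-525.88)²) = √(436762.3744 + 276549.7744) = 844.58 m
G: √((734.14)² + (-702.23)²) = √(538961.5396 + 493126.9729) = 1015.92 m
H: √((357.78)² + (471.12)²) = √(128006.5284 + 221954.0544) = 591.57 m
I: √((-393.42)² + (411.28)²) = √(154779.2964 + 169151.2384) = 569.15 m
J: √((735.96)² + (-592.60)²) = √(541637.1216 + 351174.7600) = 944.89 m
K: √((-440.10)² + (108.03)²) = √(193688.0100 + 11670.4809) = 453.16 m
L: √((-420.54)² + (177.49)²) = √(176853.8916 + 31502.7001) = 456.46 m
Minimum: E at 268.33 m.

E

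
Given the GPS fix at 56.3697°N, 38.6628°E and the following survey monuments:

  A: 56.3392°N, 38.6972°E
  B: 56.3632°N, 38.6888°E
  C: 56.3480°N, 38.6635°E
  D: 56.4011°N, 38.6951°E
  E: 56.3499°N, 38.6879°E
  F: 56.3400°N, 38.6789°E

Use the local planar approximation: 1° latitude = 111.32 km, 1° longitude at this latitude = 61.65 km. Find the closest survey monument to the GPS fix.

Distances from 56.3697°N, 38.6628°E:
A: √((-0.0305·111.32)² + (0.0344·61.65)²) = √(11.527790 + 4.497623) = 4.0032 km
B: √((-0.0065·111.32)² + (0.0260·61.65)²) = √(0.523568 + 2.569288) = 1.7587 km
C: √((-0.0217·111.32)² + (0.0007·61.65)²) = √(5.835336 + 0.001862) = 2.4160 km
D: √((0.0314·111.32)² + (0.0323·61.65)²) = √(12.218157 + 3.965256) = 4.0229 km
E: √((-0.0198·111.32)² + (0.0251·61.65)²) = √(4.858216 + 2.394493) = 2.6931 km
F: √((-0.0297·111.32)² + (0.0161·61.65)²) = √(10.930985 + 0.985185) = 3.4520 km
Minimum: B at 1.7587 km.

B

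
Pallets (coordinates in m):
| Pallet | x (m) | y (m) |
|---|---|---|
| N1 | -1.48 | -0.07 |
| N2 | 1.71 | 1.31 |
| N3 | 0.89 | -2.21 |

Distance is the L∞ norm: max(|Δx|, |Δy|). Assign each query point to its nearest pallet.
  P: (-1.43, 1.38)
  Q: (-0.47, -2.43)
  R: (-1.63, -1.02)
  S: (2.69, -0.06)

P at (-1.43, 1.38):
  N1: max(|-0.05|, |-1.45|) = 1.45 m
  N2: max(|3.14|, |-0.07|) = 3.14 m
  N3: max(|2.32|, |-3.59|) = 3.59 m
  → nearest: N1 (1.45 m)
Q at (-0.47, -2.43):
  N1: max(|-1.01|, |2.36|) = 2.36 m
  N2: max(|2.18|, |3.74|) = 3.74 m
  N3: max(|1.36|, |0.22|) = 1.36 m
  → nearest: N3 (1.36 m)
R at (-1.63, -1.02):
  N1: max(|0.15|, |0.95|) = 0.95 m
  N2: max(|3.34|, |2.33|) = 3.34 m
  N3: max(|2.52|, |-1.19|) = 2.52 m
  → nearest: N1 (0.95 m)
S at (2.69, -0.06):
  N1: max(|-4.17|, |-0.01|) = 4.17 m
  N2: max(|-0.98|, |1.37|) = 1.37 m
  N3: max(|-1.80|, |-2.15|) = 2.15 m
  → nearest: N2 (1.37 m)

P→N1; Q→N3; R→N1; S→N2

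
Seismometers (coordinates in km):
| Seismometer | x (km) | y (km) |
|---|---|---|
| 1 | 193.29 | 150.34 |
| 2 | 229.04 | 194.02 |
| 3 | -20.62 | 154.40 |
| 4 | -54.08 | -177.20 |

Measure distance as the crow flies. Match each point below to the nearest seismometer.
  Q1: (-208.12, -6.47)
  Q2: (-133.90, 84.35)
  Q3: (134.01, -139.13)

Q1→4; Q2→3; Q3→4

Q1 at (-208.12, -6.47):
  1: √((401.41)² + (156.81)²) = √(161129.9881 + 24589.3761) = 430.95 km
  2: √((437.16)² + (200.49)²) = √(191108.8656 + 40196.2401) = 480.94 km
  3: √((187.50)² + (160.87)²) = √(35156.2500 + 25879.1569) = 247.05 km
  4: √((154.04)² + (-170.73)²) = √(23728.3216 + 29148.7329) = 229.95 km
  → nearest: 4 (229.95 km)
Q2 at (-133.90, 84.35):
  1: √((327.19)² + (65.99)²) = √(107053.2961 + 4354.6801) = 333.78 km
  2: √((362.94)² + (109.67)²) = √(131725.4436 + 12027.5089) = 379.15 km
  3: √((113.28)² + (70.05)²) = √(12832.3584 + 4907.0025) = 133.19 km
  4: √((79.82)² + (-261.55)²) = √(6371.2324 + 68408.4025) = 273.46 km
  → nearest: 3 (133.19 km)
Q3 at (134.01, -139.13):
  1: √((59.28)² + (289.47)²) = √(3514.1184 + 83792.8809) = 295.48 km
  2: √((95.03)² + (333.15)²) = √(9030.7009 + 110988.9225) = 346.44 km
  3: √((-154.63)² + (293.53)²) = √(23910.4369 + 86159.8609) = 331.77 km
  4: √((-188.09)² + (-38.07)²) = √(35377.8481 + 1449.3249) = 191.90 km
  → nearest: 4 (191.90 km)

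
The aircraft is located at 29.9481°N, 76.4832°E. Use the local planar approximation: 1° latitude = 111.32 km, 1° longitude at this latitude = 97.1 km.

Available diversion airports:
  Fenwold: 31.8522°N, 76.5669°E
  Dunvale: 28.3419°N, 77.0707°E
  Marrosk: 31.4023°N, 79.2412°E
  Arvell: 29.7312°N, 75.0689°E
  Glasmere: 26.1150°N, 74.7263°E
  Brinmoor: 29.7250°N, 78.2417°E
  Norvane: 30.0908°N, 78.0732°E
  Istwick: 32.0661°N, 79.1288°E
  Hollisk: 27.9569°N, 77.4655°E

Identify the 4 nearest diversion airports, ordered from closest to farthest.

Arvell, Norvane, Brinmoor, Dunvale

Distances from 29.9481°N, 76.4832°E:
Fenwold: √((1.9041·111.32)² + (0.0837·97.1)²) = √(44928.911955 + 66.052518) = 212.1202 km
Dunvale: √((-1.6062·111.32)² + (0.5875·97.1)²) = √(31970.221003 + 3254.274639) = 187.6819 km
Marrosk: √((1.4542·111.32)² + (2.7580·97.1)²) = √(26205.634288 + 71717.804083) = 312.9272 km
Arvell: √((-0.2169·111.32)² + (-1.4143·97.1)²) = √(582.995898 + 18859.125152) = 139.4350 km
Glasmere: √((-3.8331·111.32)² + (-1.7569·97.1)²) = √(182073.480553 + 29102.650613) = 459.5390 km
Brinmoor: √((-0.2231·111.32)² + (1.7585·97.1)²) = √(616.801663 + 29155.682025) = 172.5470 km
Norvane: √((0.1427·111.32)² + (1.5900·97.1)²) = √(252.344789 + 23835.963321) = 155.2041 km
Istwick: √((2.1180·111.32)² + (2.6456·97.1)²) = √(55590.209004 + 65991.321238) = 348.6854 km
Hollisk: √((-1.9912·111.32)² + (0.9823·97.1)²) = √(49133.325835 + 9097.598113) = 241.3108 km
Sorted: Arvell (139.4350 km) < Norvane (155.2041 km) < Brinmoor (172.5470 km) < Dunvale (187.6819 km) < Fenwold (212.1202 km) < Hollisk (241.3108 km) < …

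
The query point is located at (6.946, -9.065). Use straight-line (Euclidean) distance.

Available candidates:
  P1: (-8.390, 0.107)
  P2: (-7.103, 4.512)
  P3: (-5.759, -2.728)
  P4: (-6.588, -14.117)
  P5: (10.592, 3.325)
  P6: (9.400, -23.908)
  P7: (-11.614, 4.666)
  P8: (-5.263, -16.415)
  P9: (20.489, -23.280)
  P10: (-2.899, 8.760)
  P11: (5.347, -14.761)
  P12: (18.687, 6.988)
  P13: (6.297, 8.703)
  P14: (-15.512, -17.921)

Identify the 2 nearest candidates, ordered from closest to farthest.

P11, P5

Distances from (6.946, -9.065):
P1: √((-15.336)² + (9.172)²) = √(235.19290 + 84.12558) = 17.869
P2: √((-14.049)² + (13.577)²) = √(197.37440 + 184.33493) = 19.537
P3: √((-12.705)² + (6.337)²) = √(161.41702 + 40.15757) = 14.198
P4: √((-13.534)² + (-5.052)²) = √(183.16916 + 25.52270) = 14.446
P5: √((3.646)² + (12.390)²) = √(13.29332 + 153.51210) = 12.915
P6: √((2.454)² + (-14.843)²) = √(6.02212 + 220.31465) = 15.044
P7: √((-18.560)² + (13.731)²) = √(344.47360 + 188.54036) = 23.087
P8: √((-12.209)² + (-7.350)²) = √(149.05968 + 54.02250) = 14.251
P9: √((13.543)² + (-14.215)²) = √(183.41285 + 202.06623) = 19.634
P10: √((-9.845)² + (17.825)²) = √(96.92402 + 317.73062) = 20.363
P11: √((-1.599)² + (-5.696)²) = √(2.55680 + 32.44442) = 5.916
P12: √((11.741)² + (16.053)²) = √(137.85108 + 257.69881) = 19.888
P13: √((-0.649)² + (17.768)²) = √(0.42120 + 315.70182) = 17.780
P14: √((-22.458)² + (-8.856)²) = √(504.36176 + 78.42874) = 24.141
Sorted: P11 (5.916) < P5 (12.915) < P3 (14.198) < P8 (14.251) < …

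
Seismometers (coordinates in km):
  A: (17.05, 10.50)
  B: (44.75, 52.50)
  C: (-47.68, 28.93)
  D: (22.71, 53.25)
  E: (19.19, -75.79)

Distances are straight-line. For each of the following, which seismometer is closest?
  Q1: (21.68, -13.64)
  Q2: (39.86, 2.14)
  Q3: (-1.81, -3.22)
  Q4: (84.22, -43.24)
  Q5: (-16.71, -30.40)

Q1→A; Q2→A; Q3→A; Q4→E; Q5→A

Q1 at (21.68, -13.64):
  A: 24.58 km
  B: 70.05 km
  C: 81.38 km
  D: 66.90 km
  E: 62.20 km
  → nearest: A (24.58 km)
Q2 at (39.86, 2.14):
  A: 24.29 km
  B: 50.60 km
  C: 91.55 km
  D: 53.91 km
  E: 80.62 km
  → nearest: A (24.29 km)
Q3 at (-1.81, -3.22):
  A: 23.32 km
  B: 72.61 km
  C: 56.01 km
  D: 61.56 km
  E: 75.55 km
  → nearest: A (23.32 km)
Q4 at (84.22, -43.24):
  A: 86.02 km
  B: 103.56 km
  C: 150.35 km
  D: 114.43 km
  E: 72.72 km
  → nearest: E (72.72 km)
Q5 at (-16.71, -30.40):
  A: 53.03 km
  B: 103.20 km
  C: 66.93 km
  D: 92.47 km
  E: 57.87 km
  → nearest: A (53.03 km)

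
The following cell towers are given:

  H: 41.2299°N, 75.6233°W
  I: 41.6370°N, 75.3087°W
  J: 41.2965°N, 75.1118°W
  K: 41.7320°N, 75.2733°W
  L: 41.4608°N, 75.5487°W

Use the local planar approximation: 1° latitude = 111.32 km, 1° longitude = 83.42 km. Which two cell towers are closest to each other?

I and K

Pairwise distances:
I–K: √((0.0950·111.32)² + (0.0354·83.42)²) = √(111.839085 + 8.720611) = 10.9800 km
H–L: √((0.2309·111.32)² + (0.0746·83.42)²) = √(660.684718 + 38.727372) = 26.4464 km
I–L: √((-0.1762·111.32)² + (-0.2400·83.42)²) = √(384.731905 + 400.832433) = 28.0279 km
K–L: √((-0.2712·111.32)² + (-0.2754·83.42)²) = √(911.435134 + 527.798611) = 37.9372 km
J–L: √((0.1643·111.32)² + (-0.4369·83.42)²) = √(334.519564 + 1328.325349) = 40.7780 km
I–J: √((-0.3405·111.32)² + (0.1969·83.42)²) = √(1436.748088 + 269.793699) = 41.3103 km
H–J: √((0.0666·111.32)² + (0.5115·83.42)²) = √(54.966091 + 1820.671723) = 43.3086 km
J–K: √((0.4355·111.32)² + (-0.1615·83.42)²) = √(2350.296826 + 181.503676) = 50.3170 km
H–I: √((0.4071·111.32)² + (0.3146·83.42)²) = √(2053.754841 + 688.743967) = 52.3689 km
H–K: √((0.5021·111.32)² + (0.3500·83.42)²) = √(3124.113748 + 852.464809) = 63.0601 km
Closest pair: I–K at 10.9800 km.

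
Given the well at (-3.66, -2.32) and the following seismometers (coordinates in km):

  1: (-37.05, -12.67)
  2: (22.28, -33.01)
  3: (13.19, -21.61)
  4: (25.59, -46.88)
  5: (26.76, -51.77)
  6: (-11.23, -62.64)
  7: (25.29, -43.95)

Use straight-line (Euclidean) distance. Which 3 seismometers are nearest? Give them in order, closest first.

3, 1, 2

Distances from (-3.66, -2.32):
1: 34.96 km
2: 40.18 km
3: 25.61 km
4: 53.30 km
5: 58.06 km
6: 60.79 km
7: 50.71 km
Sorted: 3 (25.61 km) < 1 (34.96 km) < 2 (40.18 km) < 7 (50.71 km) < 4 (53.30 km) < …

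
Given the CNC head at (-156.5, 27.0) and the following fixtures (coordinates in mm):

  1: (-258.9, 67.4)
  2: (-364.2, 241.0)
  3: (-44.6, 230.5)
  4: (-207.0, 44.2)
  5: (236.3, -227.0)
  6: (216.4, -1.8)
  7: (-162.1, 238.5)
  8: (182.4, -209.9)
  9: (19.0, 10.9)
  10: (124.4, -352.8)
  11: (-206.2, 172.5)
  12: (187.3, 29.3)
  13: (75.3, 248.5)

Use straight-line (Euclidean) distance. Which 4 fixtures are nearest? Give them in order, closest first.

Distances from (-156.5, 27.0):
1: √((-102.4)² + (40.4)²) = √(10485.760 + 1632.160) = 110.1 mm
2: √((-207.7)² + (214.0)²) = √(43139.290 + 45796.000) = 298.2 mm
3: √((111.9)² + (203.5)²) = √(12521.610 + 41412.250) = 232.2 mm
4: √((-50.5)² + (17.2)²) = √(2550.250 + 295.840) = 53.3 mm
5: √((392.8)² + (-254.0)²) = √(154291.840 + 64516.000) = 467.8 mm
6: √((372.9)² + (-28.8)²) = √(139054.410 + 829.440) = 374.0 mm
7: √((-5.6)² + (211.5)²) = √(31.360 + 44732.250) = 211.6 mm
8: √((338.9)² + (-236.9)²) = √(114853.210 + 56121.610) = 413.5 mm
9: √((175.5)² + (-16.1)²) = √(30800.250 + 259.210) = 176.2 mm
10: √((280.9)² + (-379.8)²) = √(78904.810 + 144248.040) = 472.4 mm
11: √((-49.7)² + (145.5)²) = √(2470.090 + 21170.250) = 153.8 mm
12: √((343.8)² + (2.3)²) = √(118198.440 + 5.290) = 343.8 mm
13: √((231.8)² + (221.5)²) = √(53731.240 + 49062.250) = 320.6 mm
Sorted: 4 (53.3 mm) < 1 (110.1 mm) < 11 (153.8 mm) < 9 (176.2 mm) < 7 (211.6 mm) < 3 (232.2 mm) < …

4, 1, 11, 9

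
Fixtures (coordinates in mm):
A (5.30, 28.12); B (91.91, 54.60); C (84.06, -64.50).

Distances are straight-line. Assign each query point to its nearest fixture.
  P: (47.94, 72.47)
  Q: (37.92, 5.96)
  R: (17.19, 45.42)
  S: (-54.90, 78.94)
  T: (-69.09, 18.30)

P→B; Q→A; R→A; S→A; T→A

P at (47.94, 72.47):
  A: √((-42.64)² + (-44.35)²) = √(1818.1696 + 1966.9225) = 61.52 mm
  B: √((43.97)² + (-17.87)²) = √(1933.3609 + 319.3369) = 47.46 mm
  C: √((36.12)² + (-136.97)²) = √(1304.6544 + 18760.7809) = 141.65 mm
  → nearest: B (47.46 mm)
Q at (37.92, 5.96):
  A: √((-32.62)² + (22.16)²) = √(1064.0644 + 491.0656) = 39.44 mm
  B: √((53.99)² + (48.64)²) = √(2914.9201 + 2365.8496) = 72.67 mm
  C: √((46.14)² + (-70.46)²) = √(2128.8996 + 4964.6116) = 84.22 mm
  → nearest: A (39.44 mm)
R at (17.19, 45.42):
  A: √((-11.89)² + (-17.30)²) = √(141.3721 + 299.2900) = 20.99 mm
  B: √((74.72)² + (9.18)²) = √(5583.0784 + 84.2724) = 75.28 mm
  C: √((66.87)² + (-109.92)²) = √(4471.5969 + 12082.4064) = 128.66 mm
  → nearest: A (20.99 mm)
S at (-54.90, 78.94):
  A: √((60.20)² + (-50.82)²) = √(3624.0400 + 2582.6724) = 78.78 mm
  B: √((146.81)² + (-24.34)²) = √(21553.1761 + 592.4356) = 148.81 mm
  C: √((138.96)² + (-143.44)²) = √(19309.8816 + 20575.0336) = 199.71 mm
  → nearest: A (78.78 mm)
T at (-69.09, 18.30):
  A: √((74.39)² + (9.82)²) = √(5533.8721 + 96.4324) = 75.04 mm
  B: √((161.00)² + (36.30)²) = √(25921.0000 + 1317.6900) = 165.04 mm
  C: √((153.15)² + (-82.80)²) = √(23454.9225 + 6855.8400) = 174.10 mm
  → nearest: A (75.04 mm)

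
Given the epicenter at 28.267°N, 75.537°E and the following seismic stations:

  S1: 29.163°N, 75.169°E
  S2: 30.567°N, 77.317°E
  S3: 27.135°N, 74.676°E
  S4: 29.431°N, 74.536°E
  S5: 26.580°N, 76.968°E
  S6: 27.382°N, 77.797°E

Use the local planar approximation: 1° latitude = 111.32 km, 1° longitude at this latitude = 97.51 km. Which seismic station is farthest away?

S2

Distances from 28.267°N, 75.537°E:
S1: √((0.896·111.32)² + (-0.368·97.51)²) = √(9948.61019 + 1287.63849) = 106.001 km
S2: √((2.300·111.32)² + (1.780·97.51)²) = √(65554.43330 + 30125.78120) = 309.322 km
S3: √((-1.132·111.32)² + (-0.861·97.51)²) = √(15879.58868 + 7048.62841) = 151.421 km
S4: √((1.164·111.32)² + (-1.001·97.51)²) = √(16790.06417 + 9527.22601) = 162.226 km
S5: √((-1.687·111.32)² + (1.431·97.51)²) = √(35267.65311 + 19470.52134) = 233.962 km
S6: √((-0.885·111.32)² + (2.260·97.51)²) = √(9705.83573 + 48564.08283) = 241.392 km
Maximum: S2 at 309.322 km.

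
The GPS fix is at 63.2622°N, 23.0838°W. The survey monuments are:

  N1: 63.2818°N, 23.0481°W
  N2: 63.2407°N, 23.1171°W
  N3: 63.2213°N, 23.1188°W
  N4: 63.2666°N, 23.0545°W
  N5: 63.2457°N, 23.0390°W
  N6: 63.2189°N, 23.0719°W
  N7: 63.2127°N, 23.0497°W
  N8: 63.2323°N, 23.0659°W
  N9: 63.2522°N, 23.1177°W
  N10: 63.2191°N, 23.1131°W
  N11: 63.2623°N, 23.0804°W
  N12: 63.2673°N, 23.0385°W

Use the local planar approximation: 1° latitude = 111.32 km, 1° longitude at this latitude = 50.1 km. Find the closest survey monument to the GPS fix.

Distances from 63.2622°N, 23.0838°W:
N1: √((0.0196·111.32)² + (0.0357·50.1)²) = √(4.760565 + 3.198983) = 2.8213 km
N2: √((-0.0215·111.32)² + (-0.0333·50.1)²) = √(5.728268 + 2.783325) = 2.9175 km
N3: √((-0.0409·111.32)² + (-0.0350·50.1)²) = √(20.729700 + 3.074762) = 4.8790 km
N4: √((0.0044·111.32)² + (0.0293·50.1)²) = √(0.239912 + 2.154818) = 1.5475 km
N5: √((-0.0165·111.32)² + (0.0448·50.1)²) = √(3.373761 + 5.037690) = 2.9003 km
N6: √((-0.0433·111.32)² + (0.0119·50.1)²) = √(23.233904 + 0.355443) = 4.8569 km
N7: √((-0.0495·111.32)² + (0.0341·50.1)²) = √(30.363847 + 2.918665) = 5.7691 km
N8: √((-0.0299·111.32)² + (0.0179·50.1)²) = √(11.078699 + 0.804232) = 3.4472 km
N9: √((-0.0100·111.32)² + (-0.0339·50.1)²) = √(1.239214 + 2.884529) = 2.0307 km
N10: √((-0.0431·111.32)² + (-0.0293·50.1)²) = √(23.019768 + 2.154818) = 5.0174 km
N11: √((0.0001·111.32)² + (0.0034·50.1)²) = √(0.000124 + 0.029016) = 0.1707 km
N12: √((0.0051·111.32)² + (0.0453·50.1)²) = √(0.322320 + 5.150766) = 2.3395 km
Minimum: N11 at 0.1707 km.

N11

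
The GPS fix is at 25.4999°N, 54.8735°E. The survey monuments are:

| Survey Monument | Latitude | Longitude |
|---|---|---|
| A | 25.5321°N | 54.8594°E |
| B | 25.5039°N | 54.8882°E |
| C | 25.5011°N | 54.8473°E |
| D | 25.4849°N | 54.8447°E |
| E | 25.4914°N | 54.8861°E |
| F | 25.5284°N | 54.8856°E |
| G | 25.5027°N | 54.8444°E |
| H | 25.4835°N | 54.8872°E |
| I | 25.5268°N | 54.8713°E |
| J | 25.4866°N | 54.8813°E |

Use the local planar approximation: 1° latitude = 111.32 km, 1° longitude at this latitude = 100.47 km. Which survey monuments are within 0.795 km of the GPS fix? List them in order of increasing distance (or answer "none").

Distances from 25.4999°N, 54.8735°E:
A: √((0.0322·111.32)² + (-0.0141·100.47)²) = √(12.848669 + 2.006832) = 3.8543 km
B: √((0.0040·111.32)² + (0.0147·100.47)²) = √(0.198274 + 2.181260) = 1.5426 km
C: √((0.0012·111.32)² + (-0.0262·100.47)²) = √(0.017845 + 6.929077) = 2.6357 km
D: √((-0.0150·111.32)² + (-0.0288·100.47)²) = √(2.788232 + 8.372551) = 3.3408 km
E: √((-0.0085·111.32)² + (0.0126·100.47)²) = √(0.895332 + 1.602559) = 1.5805 km
F: √((0.0285·111.32)² + (0.0121·100.47)²) = √(10.065518 + 1.477895) = 3.3976 km
G: √((0.0028·111.32)² + (-0.0291·100.47)²) = √(0.097154 + 8.547887) = 2.9402 km
H: √((-0.0164·111.32)² + (0.0137·100.47)²) = √(3.332991 + 1.894584) = 2.2864 km
I: √((0.0269·111.32)² + (-0.0022·100.47)²) = √(8.967078 + 0.048856) = 3.0027 km
J: √((-0.0133·111.32)² + (0.0078·100.47)²) = √(2.192046 + 0.614132) = 1.6752 km
Threshold 0.795 km: none within range.

none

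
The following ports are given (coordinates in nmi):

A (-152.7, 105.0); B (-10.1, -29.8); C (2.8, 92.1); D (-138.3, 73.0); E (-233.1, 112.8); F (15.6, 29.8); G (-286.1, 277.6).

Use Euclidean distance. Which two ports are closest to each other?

A and D

Pairwise distances:
A–B: √((142.6)² + (-134.8)²) = √(20334.760 + 18171.040) = 196.2 nmi
A–C: √((155.5)² + (-12.9)²) = √(24180.250 + 166.410) = 156.0 nmi
A–D: √((14.4)² + (-32.0)²) = √(207.360 + 1024.000) = 35.1 nmi
A–E: √((-80.4)² + (7.8)²) = √(6464.160 + 60.840) = 80.8 nmi
A–F: √((168.3)² + (-75.2)²) = √(28324.890 + 5655.040) = 184.3 nmi
A–G: √((-133.4)² + (172.6)²) = √(17795.560 + 29790.760) = 218.1 nmi
B–C: √((12.9)² + (121.9)²) = √(166.410 + 14859.610) = 122.6 nmi
B–D: √((-128.2)² + (102.8)²) = √(16435.240 + 10567.840) = 164.3 nmi
B–E: √((-223.0)² + (142.6)²) = √(49729.000 + 20334.760) = 264.7 nmi
B–F: √((25.7)² + (59.6)²) = √(660.490 + 3552.160) = 64.9 nmi
B–G: √((-276.0)² + (307.4)²) = √(76176.000 + 94494.760) = 413.1 nmi
C–D: √((-141.1)² + (-19.1)²) = √(19909.210 + 364.810) = 142.4 nmi
C–E: √((-235.9)² + (20.7)²) = √(55648.810 + 428.490) = 236.8 nmi
C–F: √((12.8)² + (-62.3)²) = √(163.840 + 3881.290) = 63.6 nmi
C–G: √((-288.9)² + (185.5)²) = √(83463.210 + 34410.250) = 343.3 nmi
D–E: √((-94.8)² + (39.8)²) = √(8987.040 + 1584.040) = 102.8 nmi
D–F: √((153.9)² + (-43.2)²) = √(23685.210 + 1866.240) = 159.8 nmi
D–G: √((-147.8)² + (204.6)²) = √(21844.840 + 41861.160) = 252.4 nmi
E–F: √((248.7)² + (-83.0)²) = √(61851.690 + 6889.000) = 262.2 nmi
E–G: √((-53.0)² + (164.8)²) = √(2809.000 + 27159.040) = 173.1 nmi
F–G: √((-301.7)² + (247.8)²) = √(91022.890 + 61404.840) = 390.4 nmi
Closest pair: A–D at 35.1 nmi.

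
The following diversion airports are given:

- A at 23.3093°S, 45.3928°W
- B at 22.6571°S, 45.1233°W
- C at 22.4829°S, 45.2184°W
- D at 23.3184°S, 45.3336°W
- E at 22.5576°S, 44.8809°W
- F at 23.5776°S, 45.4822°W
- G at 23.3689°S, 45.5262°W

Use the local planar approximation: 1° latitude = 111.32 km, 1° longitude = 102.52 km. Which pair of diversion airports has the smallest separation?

A and D

Pairwise distances:
A–B: 77.6824 km
A–C: 93.7162 km
A–D: 6.1531 km
A–E: 98.7743 km
A–F: 31.2418 km
A–G: 15.2005 km
B–C: 21.7049 km
B–D: 76.7081 km
B–E: 27.2075 km
B–F: 108.8758 km
B–G: 89.3573 km
C–D: 93.7547 km
C–E: 35.5857 km
C–F: 124.8270 km
C–G: 103.5545 km
D–E: 96.5751 km
D–F: 32.6290 km
D–G: 20.5300 km
E–F: 129.2011 km
E–G: 111.9520 km
F–G: 23.6664 km
Closest pair: A–D at 6.1531 km.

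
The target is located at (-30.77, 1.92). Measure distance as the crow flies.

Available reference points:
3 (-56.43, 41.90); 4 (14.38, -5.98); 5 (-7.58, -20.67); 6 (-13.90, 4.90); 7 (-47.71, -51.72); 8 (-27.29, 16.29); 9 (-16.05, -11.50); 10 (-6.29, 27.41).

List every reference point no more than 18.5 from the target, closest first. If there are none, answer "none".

Distances from (-30.77, 1.92):
3: 47.51
4: 45.84
5: 32.37
6: 17.13
7: 56.25
8: 14.79
9: 19.92
10: 35.34
Threshold 18.5: 8 (14.79), 6 (17.13) are within range.

8, 6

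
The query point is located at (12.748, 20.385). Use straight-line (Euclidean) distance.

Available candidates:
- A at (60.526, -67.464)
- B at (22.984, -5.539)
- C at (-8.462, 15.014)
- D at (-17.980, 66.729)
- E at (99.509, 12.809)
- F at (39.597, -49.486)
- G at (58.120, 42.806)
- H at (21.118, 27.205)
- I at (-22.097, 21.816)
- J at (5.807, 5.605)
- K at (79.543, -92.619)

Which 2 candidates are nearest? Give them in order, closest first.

Distances from (12.748, 20.385):
A: 100.001
B: 27.872
C: 21.879
D: 55.606
E: 87.091
F: 74.852
G: 50.609
H: 10.797
I: 34.874
J: 16.329
K: 131.269
Sorted: H (10.797) < J (16.329) < C (21.879) < B (27.872) < …

H, J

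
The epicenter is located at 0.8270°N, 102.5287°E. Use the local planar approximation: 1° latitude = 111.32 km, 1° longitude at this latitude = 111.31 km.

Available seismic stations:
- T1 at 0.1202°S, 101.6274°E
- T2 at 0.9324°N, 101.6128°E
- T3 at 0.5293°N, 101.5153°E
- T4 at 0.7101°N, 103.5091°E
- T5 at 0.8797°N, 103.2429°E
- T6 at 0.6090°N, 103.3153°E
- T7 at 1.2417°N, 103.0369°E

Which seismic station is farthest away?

T1

Distances from 0.8270°N, 102.5287°E:
T1: √((-0.9472·111.32)² + (-0.9013·111.31)²) = √(11118.079473 + 10064.845384) = 145.5435 km
T2: √((0.1054·111.32)² + (-0.9159·111.31)²) = √(137.666293 + 10393.563734) = 102.6218 km
T3: √((-0.2977·111.32)² + (-1.0134·111.31)²) = √(1098.257214 + 12724.190585) = 117.5689 km
T4: √((-0.1169·111.32)² + (0.9804·111.31)²) = √(169.346185 + 11908.991099) = 109.9015 km
T5: √((0.0527·111.32)² + (0.7142·111.31)²) = √(34.416573 + 6319.868724) = 79.7138 km
T6: √((-0.2180·111.32)² + (0.7866·111.31)²) = √(588.924175 + 7666.131236) = 90.8573 km
T7: √((0.4147·111.32)² + (0.5082·111.31)²) = √(2131.152197 + 3199.909435) = 73.0141 km
Maximum: T1 at 145.5435 km.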